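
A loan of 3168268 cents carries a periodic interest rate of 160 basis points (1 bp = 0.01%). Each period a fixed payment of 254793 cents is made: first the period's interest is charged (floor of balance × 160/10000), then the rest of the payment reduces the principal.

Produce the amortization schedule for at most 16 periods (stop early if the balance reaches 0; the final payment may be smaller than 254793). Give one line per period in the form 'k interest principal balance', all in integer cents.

1. interest=⌊3168268·160/10000⌋=50692; principal=254793-50692=204101; balance=3168268-204101=2964167
2. interest=⌊2964167·160/10000⌋=47426; principal=254793-47426=207367; balance=2964167-207367=2756800
3. interest=⌊2756800·160/10000⌋=44108; principal=254793-44108=210685; balance=2756800-210685=2546115
4. interest=⌊2546115·160/10000⌋=40737; principal=254793-40737=214056; balance=2546115-214056=2332059
5. interest=⌊2332059·160/10000⌋=37312; principal=254793-37312=217481; balance=2332059-217481=2114578
6. interest=⌊2114578·160/10000⌋=33833; principal=254793-33833=220960; balance=2114578-220960=1893618
7. interest=⌊1893618·160/10000⌋=30297; principal=254793-30297=224496; balance=1893618-224496=1669122
8. interest=⌊1669122·160/10000⌋=26705; principal=254793-26705=228088; balance=1669122-228088=1441034
9. interest=⌊1441034·160/10000⌋=23056; principal=254793-23056=231737; balance=1441034-231737=1209297
10. interest=⌊1209297·160/10000⌋=19348; principal=254793-19348=235445; balance=1209297-235445=973852
11. interest=⌊973852·160/10000⌋=15581; principal=254793-15581=239212; balance=973852-239212=734640
12. interest=⌊734640·160/10000⌋=11754; principal=254793-11754=243039; balance=734640-243039=491601
13. interest=⌊491601·160/10000⌋=7865; principal=254793-7865=246928; balance=491601-246928=244673
14. interest=⌊244673·160/10000⌋=3914; principal=min(254793-3914,244673)=244673; balance=244673-244673=0

1 50692 204101 2964167
2 47426 207367 2756800
3 44108 210685 2546115
4 40737 214056 2332059
5 37312 217481 2114578
6 33833 220960 1893618
7 30297 224496 1669122
8 26705 228088 1441034
9 23056 231737 1209297
10 19348 235445 973852
11 15581 239212 734640
12 11754 243039 491601
13 7865 246928 244673
14 3914 244673 0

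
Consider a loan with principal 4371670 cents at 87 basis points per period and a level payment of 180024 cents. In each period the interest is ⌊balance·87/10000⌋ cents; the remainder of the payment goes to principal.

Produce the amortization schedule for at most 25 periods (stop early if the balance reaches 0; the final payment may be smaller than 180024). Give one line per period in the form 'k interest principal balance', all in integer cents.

1 38033 141991 4229679
2 36798 143226 4086453
3 35552 144472 3941981
4 34295 145729 3796252
5 33027 146997 3649255
6 31748 148276 3500979
7 30458 149566 3351413
8 29157 150867 3200546
9 27844 152180 3048366
10 26520 153504 2894862
11 25185 154839 2740023
12 23838 156186 2583837
13 22479 157545 2426292
14 21108 158916 2267376
15 19726 160298 2107078
16 18331 161693 1945385
17 16924 163100 1782285
18 15505 164519 1617766
19 14074 165950 1451816
20 12630 167394 1284422
21 11174 168850 1115572
22 9705 170319 945253
23 8223 171801 773452
24 6729 173295 600157
25 5221 174803 425354

1. interest=⌊4371670·87/10000⌋=38033; principal=180024-38033=141991; balance=4371670-141991=4229679
2. interest=⌊4229679·87/10000⌋=36798; principal=180024-36798=143226; balance=4229679-143226=4086453
3. interest=⌊4086453·87/10000⌋=35552; principal=180024-35552=144472; balance=4086453-144472=3941981
4. interest=⌊3941981·87/10000⌋=34295; principal=180024-34295=145729; balance=3941981-145729=3796252
5. interest=⌊3796252·87/10000⌋=33027; principal=180024-33027=146997; balance=3796252-146997=3649255
6. interest=⌊3649255·87/10000⌋=31748; principal=180024-31748=148276; balance=3649255-148276=3500979
7. interest=⌊3500979·87/10000⌋=30458; principal=180024-30458=149566; balance=3500979-149566=3351413
8. interest=⌊3351413·87/10000⌋=29157; principal=180024-29157=150867; balance=3351413-150867=3200546
9. interest=⌊3200546·87/10000⌋=27844; principal=180024-27844=152180; balance=3200546-152180=3048366
10. interest=⌊3048366·87/10000⌋=26520; principal=180024-26520=153504; balance=3048366-153504=2894862
11. interest=⌊2894862·87/10000⌋=25185; principal=180024-25185=154839; balance=2894862-154839=2740023
12. interest=⌊2740023·87/10000⌋=23838; principal=180024-23838=156186; balance=2740023-156186=2583837
13. interest=⌊2583837·87/10000⌋=22479; principal=180024-22479=157545; balance=2583837-157545=2426292
14. interest=⌊2426292·87/10000⌋=21108; principal=180024-21108=158916; balance=2426292-158916=2267376
15. interest=⌊2267376·87/10000⌋=19726; principal=180024-19726=160298; balance=2267376-160298=2107078
16. interest=⌊2107078·87/10000⌋=18331; principal=180024-18331=161693; balance=2107078-161693=1945385
17. interest=⌊1945385·87/10000⌋=16924; principal=180024-16924=163100; balance=1945385-163100=1782285
18. interest=⌊1782285·87/10000⌋=15505; principal=180024-15505=164519; balance=1782285-164519=1617766
19. interest=⌊1617766·87/10000⌋=14074; principal=180024-14074=165950; balance=1617766-165950=1451816
20. interest=⌊1451816·87/10000⌋=12630; principal=180024-12630=167394; balance=1451816-167394=1284422
21. interest=⌊1284422·87/10000⌋=11174; principal=180024-11174=168850; balance=1284422-168850=1115572
22. interest=⌊1115572·87/10000⌋=9705; principal=180024-9705=170319; balance=1115572-170319=945253
23. interest=⌊945253·87/10000⌋=8223; principal=180024-8223=171801; balance=945253-171801=773452
24. interest=⌊773452·87/10000⌋=6729; principal=180024-6729=173295; balance=773452-173295=600157
25. interest=⌊600157·87/10000⌋=5221; principal=180024-5221=174803; balance=600157-174803=425354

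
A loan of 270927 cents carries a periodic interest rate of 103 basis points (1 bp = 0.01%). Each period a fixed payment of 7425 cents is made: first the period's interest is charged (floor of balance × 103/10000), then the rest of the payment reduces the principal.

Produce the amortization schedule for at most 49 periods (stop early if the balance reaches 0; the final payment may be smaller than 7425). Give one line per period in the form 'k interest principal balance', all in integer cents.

1. interest=⌊270927·103/10000⌋=2790; principal=7425-2790=4635; balance=270927-4635=266292
2. interest=⌊266292·103/10000⌋=2742; principal=7425-2742=4683; balance=266292-4683=261609
3. interest=⌊261609·103/10000⌋=2694; principal=7425-2694=4731; balance=261609-4731=256878
4. interest=⌊256878·103/10000⌋=2645; principal=7425-2645=4780; balance=256878-4780=252098
5. interest=⌊252098·103/10000⌋=2596; principal=7425-2596=4829; balance=252098-4829=247269
6. interest=⌊247269·103/10000⌋=2546; principal=7425-2546=4879; balance=247269-4879=242390
7. interest=⌊242390·103/10000⌋=2496; principal=7425-2496=4929; balance=242390-4929=237461
8. interest=⌊237461·103/10000⌋=2445; principal=7425-2445=4980; balance=237461-4980=232481
9. interest=⌊232481·103/10000⌋=2394; principal=7425-2394=5031; balance=232481-5031=227450
10. interest=⌊227450·103/10000⌋=2342; principal=7425-2342=5083; balance=227450-5083=222367
11. interest=⌊222367·103/10000⌋=2290; principal=7425-2290=5135; balance=222367-5135=217232
12. interest=⌊217232·103/10000⌋=2237; principal=7425-2237=5188; balance=217232-5188=212044
13. interest=⌊212044·103/10000⌋=2184; principal=7425-2184=5241; balance=212044-5241=206803
14. interest=⌊206803·103/10000⌋=2130; principal=7425-2130=5295; balance=206803-5295=201508
15. interest=⌊201508·103/10000⌋=2075; principal=7425-2075=5350; balance=201508-5350=196158
16. interest=⌊196158·103/10000⌋=2020; principal=7425-2020=5405; balance=196158-5405=190753
17. interest=⌊190753·103/10000⌋=1964; principal=7425-1964=5461; balance=190753-5461=185292
18. interest=⌊185292·103/10000⌋=1908; principal=7425-1908=5517; balance=185292-5517=179775
19. interest=⌊179775·103/10000⌋=1851; principal=7425-1851=5574; balance=179775-5574=174201
20. interest=⌊174201·103/10000⌋=1794; principal=7425-1794=5631; balance=174201-5631=168570
21. interest=⌊168570·103/10000⌋=1736; principal=7425-1736=5689; balance=168570-5689=162881
22. interest=⌊162881·103/10000⌋=1677; principal=7425-1677=5748; balance=162881-5748=157133
23. interest=⌊157133·103/10000⌋=1618; principal=7425-1618=5807; balance=157133-5807=151326
24. interest=⌊151326·103/10000⌋=1558; principal=7425-1558=5867; balance=151326-5867=145459
25. interest=⌊145459·103/10000⌋=1498; principal=7425-1498=5927; balance=145459-5927=139532
26. interest=⌊139532·103/10000⌋=1437; principal=7425-1437=5988; balance=139532-5988=133544
27. interest=⌊133544·103/10000⌋=1375; principal=7425-1375=6050; balance=133544-6050=127494
28. interest=⌊127494·103/10000⌋=1313; principal=7425-1313=6112; balance=127494-6112=121382
29. interest=⌊121382·103/10000⌋=1250; principal=7425-1250=6175; balance=121382-6175=115207
30. interest=⌊115207·103/10000⌋=1186; principal=7425-1186=6239; balance=115207-6239=108968
31. interest=⌊108968·103/10000⌋=1122; principal=7425-1122=6303; balance=108968-6303=102665
32. interest=⌊102665·103/10000⌋=1057; principal=7425-1057=6368; balance=102665-6368=96297
33. interest=⌊96297·103/10000⌋=991; principal=7425-991=6434; balance=96297-6434=89863
34. interest=⌊89863·103/10000⌋=925; principal=7425-925=6500; balance=89863-6500=83363
35. interest=⌊83363·103/10000⌋=858; principal=7425-858=6567; balance=83363-6567=76796
36. interest=⌊76796·103/10000⌋=790; principal=7425-790=6635; balance=76796-6635=70161
37. interest=⌊70161·103/10000⌋=722; principal=7425-722=6703; balance=70161-6703=63458
38. interest=⌊63458·103/10000⌋=653; principal=7425-653=6772; balance=63458-6772=56686
39. interest=⌊56686·103/10000⌋=583; principal=7425-583=6842; balance=56686-6842=49844
40. interest=⌊49844·103/10000⌋=513; principal=7425-513=6912; balance=49844-6912=42932
41. interest=⌊42932·103/10000⌋=442; principal=7425-442=6983; balance=42932-6983=35949
42. interest=⌊35949·103/10000⌋=370; principal=7425-370=7055; balance=35949-7055=28894
43. interest=⌊28894·103/10000⌋=297; principal=7425-297=7128; balance=28894-7128=21766
44. interest=⌊21766·103/10000⌋=224; principal=7425-224=7201; balance=21766-7201=14565
45. interest=⌊14565·103/10000⌋=150; principal=7425-150=7275; balance=14565-7275=7290
46. interest=⌊7290·103/10000⌋=75; principal=min(7425-75,7290)=7290; balance=7290-7290=0

1 2790 4635 266292
2 2742 4683 261609
3 2694 4731 256878
4 2645 4780 252098
5 2596 4829 247269
6 2546 4879 242390
7 2496 4929 237461
8 2445 4980 232481
9 2394 5031 227450
10 2342 5083 222367
11 2290 5135 217232
12 2237 5188 212044
13 2184 5241 206803
14 2130 5295 201508
15 2075 5350 196158
16 2020 5405 190753
17 1964 5461 185292
18 1908 5517 179775
19 1851 5574 174201
20 1794 5631 168570
21 1736 5689 162881
22 1677 5748 157133
23 1618 5807 151326
24 1558 5867 145459
25 1498 5927 139532
26 1437 5988 133544
27 1375 6050 127494
28 1313 6112 121382
29 1250 6175 115207
30 1186 6239 108968
31 1122 6303 102665
32 1057 6368 96297
33 991 6434 89863
34 925 6500 83363
35 858 6567 76796
36 790 6635 70161
37 722 6703 63458
38 653 6772 56686
39 583 6842 49844
40 513 6912 42932
41 442 6983 35949
42 370 7055 28894
43 297 7128 21766
44 224 7201 14565
45 150 7275 7290
46 75 7290 0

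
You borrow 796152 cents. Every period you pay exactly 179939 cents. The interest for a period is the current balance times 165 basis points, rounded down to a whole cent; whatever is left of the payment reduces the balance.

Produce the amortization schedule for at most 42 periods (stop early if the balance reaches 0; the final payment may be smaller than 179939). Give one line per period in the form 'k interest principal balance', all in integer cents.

1. interest=⌊796152·165/10000⌋=13136; principal=179939-13136=166803; balance=796152-166803=629349
2. interest=⌊629349·165/10000⌋=10384; principal=179939-10384=169555; balance=629349-169555=459794
3. interest=⌊459794·165/10000⌋=7586; principal=179939-7586=172353; balance=459794-172353=287441
4. interest=⌊287441·165/10000⌋=4742; principal=179939-4742=175197; balance=287441-175197=112244
5. interest=⌊112244·165/10000⌋=1852; principal=min(179939-1852,112244)=112244; balance=112244-112244=0

1 13136 166803 629349
2 10384 169555 459794
3 7586 172353 287441
4 4742 175197 112244
5 1852 112244 0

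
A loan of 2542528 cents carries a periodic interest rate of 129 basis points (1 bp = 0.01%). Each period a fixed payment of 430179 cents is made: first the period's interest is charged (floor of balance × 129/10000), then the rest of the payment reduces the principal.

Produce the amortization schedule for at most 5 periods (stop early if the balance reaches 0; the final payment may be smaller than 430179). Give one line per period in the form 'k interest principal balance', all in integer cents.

1. interest=⌊2542528·129/10000⌋=32798; principal=430179-32798=397381; balance=2542528-397381=2145147
2. interest=⌊2145147·129/10000⌋=27672; principal=430179-27672=402507; balance=2145147-402507=1742640
3. interest=⌊1742640·129/10000⌋=22480; principal=430179-22480=407699; balance=1742640-407699=1334941
4. interest=⌊1334941·129/10000⌋=17220; principal=430179-17220=412959; balance=1334941-412959=921982
5. interest=⌊921982·129/10000⌋=11893; principal=430179-11893=418286; balance=921982-418286=503696

1 32798 397381 2145147
2 27672 402507 1742640
3 22480 407699 1334941
4 17220 412959 921982
5 11893 418286 503696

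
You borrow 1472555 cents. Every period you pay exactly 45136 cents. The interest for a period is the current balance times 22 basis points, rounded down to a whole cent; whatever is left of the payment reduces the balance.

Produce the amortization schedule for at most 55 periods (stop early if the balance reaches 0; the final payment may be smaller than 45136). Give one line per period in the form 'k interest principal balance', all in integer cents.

1 3239 41897 1430658
2 3147 41989 1388669
3 3055 42081 1346588
4 2962 42174 1304414
5 2869 42267 1262147
6 2776 42360 1219787
7 2683 42453 1177334
8 2590 42546 1134788
9 2496 42640 1092148
10 2402 42734 1049414
11 2308 42828 1006586
12 2214 42922 963664
13 2120 43016 920648
14 2025 43111 877537
15 1930 43206 834331
16 1835 43301 791030
17 1740 43396 747634
18 1644 43492 704142
19 1549 43587 660555
20 1453 43683 616872
21 1357 43779 573093
22 1260 43876 529217
23 1164 43972 485245
24 1067 44069 441176
25 970 44166 397010
26 873 44263 352747
27 776 44360 308387
28 678 44458 263929
29 580 44556 219373
30 482 44654 174719
31 384 44752 129967
32 285 44851 85116
33 187 44949 40167
34 88 40167 0

1. interest=⌊1472555·22/10000⌋=3239; principal=45136-3239=41897; balance=1472555-41897=1430658
2. interest=⌊1430658·22/10000⌋=3147; principal=45136-3147=41989; balance=1430658-41989=1388669
3. interest=⌊1388669·22/10000⌋=3055; principal=45136-3055=42081; balance=1388669-42081=1346588
4. interest=⌊1346588·22/10000⌋=2962; principal=45136-2962=42174; balance=1346588-42174=1304414
5. interest=⌊1304414·22/10000⌋=2869; principal=45136-2869=42267; balance=1304414-42267=1262147
6. interest=⌊1262147·22/10000⌋=2776; principal=45136-2776=42360; balance=1262147-42360=1219787
7. interest=⌊1219787·22/10000⌋=2683; principal=45136-2683=42453; balance=1219787-42453=1177334
8. interest=⌊1177334·22/10000⌋=2590; principal=45136-2590=42546; balance=1177334-42546=1134788
9. interest=⌊1134788·22/10000⌋=2496; principal=45136-2496=42640; balance=1134788-42640=1092148
10. interest=⌊1092148·22/10000⌋=2402; principal=45136-2402=42734; balance=1092148-42734=1049414
11. interest=⌊1049414·22/10000⌋=2308; principal=45136-2308=42828; balance=1049414-42828=1006586
12. interest=⌊1006586·22/10000⌋=2214; principal=45136-2214=42922; balance=1006586-42922=963664
13. interest=⌊963664·22/10000⌋=2120; principal=45136-2120=43016; balance=963664-43016=920648
14. interest=⌊920648·22/10000⌋=2025; principal=45136-2025=43111; balance=920648-43111=877537
15. interest=⌊877537·22/10000⌋=1930; principal=45136-1930=43206; balance=877537-43206=834331
16. interest=⌊834331·22/10000⌋=1835; principal=45136-1835=43301; balance=834331-43301=791030
17. interest=⌊791030·22/10000⌋=1740; principal=45136-1740=43396; balance=791030-43396=747634
18. interest=⌊747634·22/10000⌋=1644; principal=45136-1644=43492; balance=747634-43492=704142
19. interest=⌊704142·22/10000⌋=1549; principal=45136-1549=43587; balance=704142-43587=660555
20. interest=⌊660555·22/10000⌋=1453; principal=45136-1453=43683; balance=660555-43683=616872
21. interest=⌊616872·22/10000⌋=1357; principal=45136-1357=43779; balance=616872-43779=573093
22. interest=⌊573093·22/10000⌋=1260; principal=45136-1260=43876; balance=573093-43876=529217
23. interest=⌊529217·22/10000⌋=1164; principal=45136-1164=43972; balance=529217-43972=485245
24. interest=⌊485245·22/10000⌋=1067; principal=45136-1067=44069; balance=485245-44069=441176
25. interest=⌊441176·22/10000⌋=970; principal=45136-970=44166; balance=441176-44166=397010
26. interest=⌊397010·22/10000⌋=873; principal=45136-873=44263; balance=397010-44263=352747
27. interest=⌊352747·22/10000⌋=776; principal=45136-776=44360; balance=352747-44360=308387
28. interest=⌊308387·22/10000⌋=678; principal=45136-678=44458; balance=308387-44458=263929
29. interest=⌊263929·22/10000⌋=580; principal=45136-580=44556; balance=263929-44556=219373
30. interest=⌊219373·22/10000⌋=482; principal=45136-482=44654; balance=219373-44654=174719
31. interest=⌊174719·22/10000⌋=384; principal=45136-384=44752; balance=174719-44752=129967
32. interest=⌊129967·22/10000⌋=285; principal=45136-285=44851; balance=129967-44851=85116
33. interest=⌊85116·22/10000⌋=187; principal=45136-187=44949; balance=85116-44949=40167
34. interest=⌊40167·22/10000⌋=88; principal=min(45136-88,40167)=40167; balance=40167-40167=0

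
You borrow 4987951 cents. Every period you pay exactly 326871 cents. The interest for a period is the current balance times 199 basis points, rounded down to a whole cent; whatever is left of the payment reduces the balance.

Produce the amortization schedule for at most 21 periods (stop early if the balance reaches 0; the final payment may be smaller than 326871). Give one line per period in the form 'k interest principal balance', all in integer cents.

1 99260 227611 4760340
2 94730 232141 4528199
3 90111 236760 4291439
4 85399 241472 4049967
5 80594 246277 3803690
6 75693 251178 3552512
7 70694 256177 3296335
8 65597 261274 3035061
9 60397 266474 2768587
10 55094 271777 2496810
11 49686 277185 2219625
12 44170 282701 1936924
13 38544 288327 1648597
14 32807 294064 1354533
15 26955 299916 1054617
16 20986 305885 748732
17 14899 311972 436760
18 8691 318180 118580
19 2359 118580 0

1. interest=⌊4987951·199/10000⌋=99260; principal=326871-99260=227611; balance=4987951-227611=4760340
2. interest=⌊4760340·199/10000⌋=94730; principal=326871-94730=232141; balance=4760340-232141=4528199
3. interest=⌊4528199·199/10000⌋=90111; principal=326871-90111=236760; balance=4528199-236760=4291439
4. interest=⌊4291439·199/10000⌋=85399; principal=326871-85399=241472; balance=4291439-241472=4049967
5. interest=⌊4049967·199/10000⌋=80594; principal=326871-80594=246277; balance=4049967-246277=3803690
6. interest=⌊3803690·199/10000⌋=75693; principal=326871-75693=251178; balance=3803690-251178=3552512
7. interest=⌊3552512·199/10000⌋=70694; principal=326871-70694=256177; balance=3552512-256177=3296335
8. interest=⌊3296335·199/10000⌋=65597; principal=326871-65597=261274; balance=3296335-261274=3035061
9. interest=⌊3035061·199/10000⌋=60397; principal=326871-60397=266474; balance=3035061-266474=2768587
10. interest=⌊2768587·199/10000⌋=55094; principal=326871-55094=271777; balance=2768587-271777=2496810
11. interest=⌊2496810·199/10000⌋=49686; principal=326871-49686=277185; balance=2496810-277185=2219625
12. interest=⌊2219625·199/10000⌋=44170; principal=326871-44170=282701; balance=2219625-282701=1936924
13. interest=⌊1936924·199/10000⌋=38544; principal=326871-38544=288327; balance=1936924-288327=1648597
14. interest=⌊1648597·199/10000⌋=32807; principal=326871-32807=294064; balance=1648597-294064=1354533
15. interest=⌊1354533·199/10000⌋=26955; principal=326871-26955=299916; balance=1354533-299916=1054617
16. interest=⌊1054617·199/10000⌋=20986; principal=326871-20986=305885; balance=1054617-305885=748732
17. interest=⌊748732·199/10000⌋=14899; principal=326871-14899=311972; balance=748732-311972=436760
18. interest=⌊436760·199/10000⌋=8691; principal=326871-8691=318180; balance=436760-318180=118580
19. interest=⌊118580·199/10000⌋=2359; principal=min(326871-2359,118580)=118580; balance=118580-118580=0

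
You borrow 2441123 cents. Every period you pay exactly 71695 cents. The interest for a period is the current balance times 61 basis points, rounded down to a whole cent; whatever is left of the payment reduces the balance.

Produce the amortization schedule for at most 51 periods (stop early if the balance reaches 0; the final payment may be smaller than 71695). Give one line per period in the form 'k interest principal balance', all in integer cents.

1. interest=⌊2441123·61/10000⌋=14890; principal=71695-14890=56805; balance=2441123-56805=2384318
2. interest=⌊2384318·61/10000⌋=14544; principal=71695-14544=57151; balance=2384318-57151=2327167
3. interest=⌊2327167·61/10000⌋=14195; principal=71695-14195=57500; balance=2327167-57500=2269667
4. interest=⌊2269667·61/10000⌋=13844; principal=71695-13844=57851; balance=2269667-57851=2211816
5. interest=⌊2211816·61/10000⌋=13492; principal=71695-13492=58203; balance=2211816-58203=2153613
6. interest=⌊2153613·61/10000⌋=13137; principal=71695-13137=58558; balance=2153613-58558=2095055
7. interest=⌊2095055·61/10000⌋=12779; principal=71695-12779=58916; balance=2095055-58916=2036139
8. interest=⌊2036139·61/10000⌋=12420; principal=71695-12420=59275; balance=2036139-59275=1976864
9. interest=⌊1976864·61/10000⌋=12058; principal=71695-12058=59637; balance=1976864-59637=1917227
10. interest=⌊1917227·61/10000⌋=11695; principal=71695-11695=60000; balance=1917227-60000=1857227
11. interest=⌊1857227·61/10000⌋=11329; principal=71695-11329=60366; balance=1857227-60366=1796861
12. interest=⌊1796861·61/10000⌋=10960; principal=71695-10960=60735; balance=1796861-60735=1736126
13. interest=⌊1736126·61/10000⌋=10590; principal=71695-10590=61105; balance=1736126-61105=1675021
14. interest=⌊1675021·61/10000⌋=10217; principal=71695-10217=61478; balance=1675021-61478=1613543
15. interest=⌊1613543·61/10000⌋=9842; principal=71695-9842=61853; balance=1613543-61853=1551690
16. interest=⌊1551690·61/10000⌋=9465; principal=71695-9465=62230; balance=1551690-62230=1489460
17. interest=⌊1489460·61/10000⌋=9085; principal=71695-9085=62610; balance=1489460-62610=1426850
18. interest=⌊1426850·61/10000⌋=8703; principal=71695-8703=62992; balance=1426850-62992=1363858
19. interest=⌊1363858·61/10000⌋=8319; principal=71695-8319=63376; balance=1363858-63376=1300482
20. interest=⌊1300482·61/10000⌋=7932; principal=71695-7932=63763; balance=1300482-63763=1236719
21. interest=⌊1236719·61/10000⌋=7543; principal=71695-7543=64152; balance=1236719-64152=1172567
22. interest=⌊1172567·61/10000⌋=7152; principal=71695-7152=64543; balance=1172567-64543=1108024
23. interest=⌊1108024·61/10000⌋=6758; principal=71695-6758=64937; balance=1108024-64937=1043087
24. interest=⌊1043087·61/10000⌋=6362; principal=71695-6362=65333; balance=1043087-65333=977754
25. interest=⌊977754·61/10000⌋=5964; principal=71695-5964=65731; balance=977754-65731=912023
26. interest=⌊912023·61/10000⌋=5563; principal=71695-5563=66132; balance=912023-66132=845891
27. interest=⌊845891·61/10000⌋=5159; principal=71695-5159=66536; balance=845891-66536=779355
28. interest=⌊779355·61/10000⌋=4754; principal=71695-4754=66941; balance=779355-66941=712414
29. interest=⌊712414·61/10000⌋=4345; principal=71695-4345=67350; balance=712414-67350=645064
30. interest=⌊645064·61/10000⌋=3934; principal=71695-3934=67761; balance=645064-67761=577303
31. interest=⌊577303·61/10000⌋=3521; principal=71695-3521=68174; balance=577303-68174=509129
32. interest=⌊509129·61/10000⌋=3105; principal=71695-3105=68590; balance=509129-68590=440539
33. interest=⌊440539·61/10000⌋=2687; principal=71695-2687=69008; balance=440539-69008=371531
34. interest=⌊371531·61/10000⌋=2266; principal=71695-2266=69429; balance=371531-69429=302102
35. interest=⌊302102·61/10000⌋=1842; principal=71695-1842=69853; balance=302102-69853=232249
36. interest=⌊232249·61/10000⌋=1416; principal=71695-1416=70279; balance=232249-70279=161970
37. interest=⌊161970·61/10000⌋=988; principal=71695-988=70707; balance=161970-70707=91263
38. interest=⌊91263·61/10000⌋=556; principal=71695-556=71139; balance=91263-71139=20124
39. interest=⌊20124·61/10000⌋=122; principal=min(71695-122,20124)=20124; balance=20124-20124=0

1 14890 56805 2384318
2 14544 57151 2327167
3 14195 57500 2269667
4 13844 57851 2211816
5 13492 58203 2153613
6 13137 58558 2095055
7 12779 58916 2036139
8 12420 59275 1976864
9 12058 59637 1917227
10 11695 60000 1857227
11 11329 60366 1796861
12 10960 60735 1736126
13 10590 61105 1675021
14 10217 61478 1613543
15 9842 61853 1551690
16 9465 62230 1489460
17 9085 62610 1426850
18 8703 62992 1363858
19 8319 63376 1300482
20 7932 63763 1236719
21 7543 64152 1172567
22 7152 64543 1108024
23 6758 64937 1043087
24 6362 65333 977754
25 5964 65731 912023
26 5563 66132 845891
27 5159 66536 779355
28 4754 66941 712414
29 4345 67350 645064
30 3934 67761 577303
31 3521 68174 509129
32 3105 68590 440539
33 2687 69008 371531
34 2266 69429 302102
35 1842 69853 232249
36 1416 70279 161970
37 988 70707 91263
38 556 71139 20124
39 122 20124 0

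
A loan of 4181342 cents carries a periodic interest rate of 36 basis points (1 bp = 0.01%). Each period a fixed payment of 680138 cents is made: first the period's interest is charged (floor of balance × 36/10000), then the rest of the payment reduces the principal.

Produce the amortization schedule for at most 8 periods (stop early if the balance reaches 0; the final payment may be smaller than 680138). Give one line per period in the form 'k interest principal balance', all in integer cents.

1 15052 665086 3516256
2 12658 667480 2848776
3 10255 669883 2178893
4 7844 672294 1506599
5 5423 674715 831884
6 2994 677144 154740
7 557 154740 0

1. interest=⌊4181342·36/10000⌋=15052; principal=680138-15052=665086; balance=4181342-665086=3516256
2. interest=⌊3516256·36/10000⌋=12658; principal=680138-12658=667480; balance=3516256-667480=2848776
3. interest=⌊2848776·36/10000⌋=10255; principal=680138-10255=669883; balance=2848776-669883=2178893
4. interest=⌊2178893·36/10000⌋=7844; principal=680138-7844=672294; balance=2178893-672294=1506599
5. interest=⌊1506599·36/10000⌋=5423; principal=680138-5423=674715; balance=1506599-674715=831884
6. interest=⌊831884·36/10000⌋=2994; principal=680138-2994=677144; balance=831884-677144=154740
7. interest=⌊154740·36/10000⌋=557; principal=min(680138-557,154740)=154740; balance=154740-154740=0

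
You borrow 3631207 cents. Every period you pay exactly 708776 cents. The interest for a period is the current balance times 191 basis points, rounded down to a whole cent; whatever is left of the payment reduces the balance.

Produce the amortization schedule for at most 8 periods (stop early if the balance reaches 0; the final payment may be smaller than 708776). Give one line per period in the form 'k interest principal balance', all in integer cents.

1 69356 639420 2991787
2 57143 651633 2340154
3 44696 664080 1676074
4 32013 676763 999311
5 19086 689690 309621
6 5913 309621 0

1. interest=⌊3631207·191/10000⌋=69356; principal=708776-69356=639420; balance=3631207-639420=2991787
2. interest=⌊2991787·191/10000⌋=57143; principal=708776-57143=651633; balance=2991787-651633=2340154
3. interest=⌊2340154·191/10000⌋=44696; principal=708776-44696=664080; balance=2340154-664080=1676074
4. interest=⌊1676074·191/10000⌋=32013; principal=708776-32013=676763; balance=1676074-676763=999311
5. interest=⌊999311·191/10000⌋=19086; principal=708776-19086=689690; balance=999311-689690=309621
6. interest=⌊309621·191/10000⌋=5913; principal=min(708776-5913,309621)=309621; balance=309621-309621=0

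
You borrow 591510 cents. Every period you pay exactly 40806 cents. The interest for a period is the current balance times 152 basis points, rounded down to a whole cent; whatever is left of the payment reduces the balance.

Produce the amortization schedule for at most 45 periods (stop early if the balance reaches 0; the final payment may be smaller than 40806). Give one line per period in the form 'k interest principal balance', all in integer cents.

1. interest=⌊591510·152/10000⌋=8990; principal=40806-8990=31816; balance=591510-31816=559694
2. interest=⌊559694·152/10000⌋=8507; principal=40806-8507=32299; balance=559694-32299=527395
3. interest=⌊527395·152/10000⌋=8016; principal=40806-8016=32790; balance=527395-32790=494605
4. interest=⌊494605·152/10000⌋=7517; principal=40806-7517=33289; balance=494605-33289=461316
5. interest=⌊461316·152/10000⌋=7012; principal=40806-7012=33794; balance=461316-33794=427522
6. interest=⌊427522·152/10000⌋=6498; principal=40806-6498=34308; balance=427522-34308=393214
7. interest=⌊393214·152/10000⌋=5976; principal=40806-5976=34830; balance=393214-34830=358384
8. interest=⌊358384·152/10000⌋=5447; principal=40806-5447=35359; balance=358384-35359=323025
9. interest=⌊323025·152/10000⌋=4909; principal=40806-4909=35897; balance=323025-35897=287128
10. interest=⌊287128·152/10000⌋=4364; principal=40806-4364=36442; balance=287128-36442=250686
11. interest=⌊250686·152/10000⌋=3810; principal=40806-3810=36996; balance=250686-36996=213690
12. interest=⌊213690·152/10000⌋=3248; principal=40806-3248=37558; balance=213690-37558=176132
13. interest=⌊176132·152/10000⌋=2677; principal=40806-2677=38129; balance=176132-38129=138003
14. interest=⌊138003·152/10000⌋=2097; principal=40806-2097=38709; balance=138003-38709=99294
15. interest=⌊99294·152/10000⌋=1509; principal=40806-1509=39297; balance=99294-39297=59997
16. interest=⌊59997·152/10000⌋=911; principal=40806-911=39895; balance=59997-39895=20102
17. interest=⌊20102·152/10000⌋=305; principal=min(40806-305,20102)=20102; balance=20102-20102=0

1 8990 31816 559694
2 8507 32299 527395
3 8016 32790 494605
4 7517 33289 461316
5 7012 33794 427522
6 6498 34308 393214
7 5976 34830 358384
8 5447 35359 323025
9 4909 35897 287128
10 4364 36442 250686
11 3810 36996 213690
12 3248 37558 176132
13 2677 38129 138003
14 2097 38709 99294
15 1509 39297 59997
16 911 39895 20102
17 305 20102 0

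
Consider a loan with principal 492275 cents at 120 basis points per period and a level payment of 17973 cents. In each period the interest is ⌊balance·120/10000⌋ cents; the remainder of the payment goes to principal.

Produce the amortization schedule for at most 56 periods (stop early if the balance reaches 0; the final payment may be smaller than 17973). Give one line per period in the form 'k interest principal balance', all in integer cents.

1 5907 12066 480209
2 5762 12211 467998
3 5615 12358 455640
4 5467 12506 443134
5 5317 12656 430478
6 5165 12808 417670
7 5012 12961 404709
8 4856 13117 391592
9 4699 13274 378318
10 4539 13434 364884
11 4378 13595 351289
12 4215 13758 337531
13 4050 13923 323608
14 3883 14090 309518
15 3714 14259 295259
16 3543 14430 280829
17 3369 14604 266225
18 3194 14779 251446
19 3017 14956 236490
20 2837 15136 221354
21 2656 15317 206037
22 2472 15501 190536
23 2286 15687 174849
24 2098 15875 158974
25 1907 16066 142908
26 1714 16259 126649
27 1519 16454 110195
28 1322 16651 93544
29 1122 16851 76693
30 920 17053 59640
31 715 17258 42382
32 508 17465 24917
33 299 17674 7243
34 86 7243 0

1. interest=⌊492275·120/10000⌋=5907; principal=17973-5907=12066; balance=492275-12066=480209
2. interest=⌊480209·120/10000⌋=5762; principal=17973-5762=12211; balance=480209-12211=467998
3. interest=⌊467998·120/10000⌋=5615; principal=17973-5615=12358; balance=467998-12358=455640
4. interest=⌊455640·120/10000⌋=5467; principal=17973-5467=12506; balance=455640-12506=443134
5. interest=⌊443134·120/10000⌋=5317; principal=17973-5317=12656; balance=443134-12656=430478
6. interest=⌊430478·120/10000⌋=5165; principal=17973-5165=12808; balance=430478-12808=417670
7. interest=⌊417670·120/10000⌋=5012; principal=17973-5012=12961; balance=417670-12961=404709
8. interest=⌊404709·120/10000⌋=4856; principal=17973-4856=13117; balance=404709-13117=391592
9. interest=⌊391592·120/10000⌋=4699; principal=17973-4699=13274; balance=391592-13274=378318
10. interest=⌊378318·120/10000⌋=4539; principal=17973-4539=13434; balance=378318-13434=364884
11. interest=⌊364884·120/10000⌋=4378; principal=17973-4378=13595; balance=364884-13595=351289
12. interest=⌊351289·120/10000⌋=4215; principal=17973-4215=13758; balance=351289-13758=337531
13. interest=⌊337531·120/10000⌋=4050; principal=17973-4050=13923; balance=337531-13923=323608
14. interest=⌊323608·120/10000⌋=3883; principal=17973-3883=14090; balance=323608-14090=309518
15. interest=⌊309518·120/10000⌋=3714; principal=17973-3714=14259; balance=309518-14259=295259
16. interest=⌊295259·120/10000⌋=3543; principal=17973-3543=14430; balance=295259-14430=280829
17. interest=⌊280829·120/10000⌋=3369; principal=17973-3369=14604; balance=280829-14604=266225
18. interest=⌊266225·120/10000⌋=3194; principal=17973-3194=14779; balance=266225-14779=251446
19. interest=⌊251446·120/10000⌋=3017; principal=17973-3017=14956; balance=251446-14956=236490
20. interest=⌊236490·120/10000⌋=2837; principal=17973-2837=15136; balance=236490-15136=221354
21. interest=⌊221354·120/10000⌋=2656; principal=17973-2656=15317; balance=221354-15317=206037
22. interest=⌊206037·120/10000⌋=2472; principal=17973-2472=15501; balance=206037-15501=190536
23. interest=⌊190536·120/10000⌋=2286; principal=17973-2286=15687; balance=190536-15687=174849
24. interest=⌊174849·120/10000⌋=2098; principal=17973-2098=15875; balance=174849-15875=158974
25. interest=⌊158974·120/10000⌋=1907; principal=17973-1907=16066; balance=158974-16066=142908
26. interest=⌊142908·120/10000⌋=1714; principal=17973-1714=16259; balance=142908-16259=126649
27. interest=⌊126649·120/10000⌋=1519; principal=17973-1519=16454; balance=126649-16454=110195
28. interest=⌊110195·120/10000⌋=1322; principal=17973-1322=16651; balance=110195-16651=93544
29. interest=⌊93544·120/10000⌋=1122; principal=17973-1122=16851; balance=93544-16851=76693
30. interest=⌊76693·120/10000⌋=920; principal=17973-920=17053; balance=76693-17053=59640
31. interest=⌊59640·120/10000⌋=715; principal=17973-715=17258; balance=59640-17258=42382
32. interest=⌊42382·120/10000⌋=508; principal=17973-508=17465; balance=42382-17465=24917
33. interest=⌊24917·120/10000⌋=299; principal=17973-299=17674; balance=24917-17674=7243
34. interest=⌊7243·120/10000⌋=86; principal=min(17973-86,7243)=7243; balance=7243-7243=0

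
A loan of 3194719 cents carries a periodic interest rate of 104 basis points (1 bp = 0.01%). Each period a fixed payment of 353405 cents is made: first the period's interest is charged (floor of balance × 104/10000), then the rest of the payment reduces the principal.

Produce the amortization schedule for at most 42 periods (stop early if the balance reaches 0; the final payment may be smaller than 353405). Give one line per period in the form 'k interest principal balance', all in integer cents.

1. interest=⌊3194719·104/10000⌋=33225; principal=353405-33225=320180; balance=3194719-320180=2874539
2. interest=⌊2874539·104/10000⌋=29895; principal=353405-29895=323510; balance=2874539-323510=2551029
3. interest=⌊2551029·104/10000⌋=26530; principal=353405-26530=326875; balance=2551029-326875=2224154
4. interest=⌊2224154·104/10000⌋=23131; principal=353405-23131=330274; balance=2224154-330274=1893880
5. interest=⌊1893880·104/10000⌋=19696; principal=353405-19696=333709; balance=1893880-333709=1560171
6. interest=⌊1560171·104/10000⌋=16225; principal=353405-16225=337180; balance=1560171-337180=1222991
7. interest=⌊1222991·104/10000⌋=12719; principal=353405-12719=340686; balance=1222991-340686=882305
8. interest=⌊882305·104/10000⌋=9175; principal=353405-9175=344230; balance=882305-344230=538075
9. interest=⌊538075·104/10000⌋=5595; principal=353405-5595=347810; balance=538075-347810=190265
10. interest=⌊190265·104/10000⌋=1978; principal=min(353405-1978,190265)=190265; balance=190265-190265=0

1 33225 320180 2874539
2 29895 323510 2551029
3 26530 326875 2224154
4 23131 330274 1893880
5 19696 333709 1560171
6 16225 337180 1222991
7 12719 340686 882305
8 9175 344230 538075
9 5595 347810 190265
10 1978 190265 0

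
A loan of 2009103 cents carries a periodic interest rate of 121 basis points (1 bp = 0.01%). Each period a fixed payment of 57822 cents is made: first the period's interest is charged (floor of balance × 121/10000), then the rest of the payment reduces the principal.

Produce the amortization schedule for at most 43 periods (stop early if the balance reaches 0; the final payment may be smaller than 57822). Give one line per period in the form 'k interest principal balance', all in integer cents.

1 24310 33512 1975591
2 23904 33918 1941673
3 23494 34328 1907345
4 23078 34744 1872601
5 22658 35164 1837437
6 22232 35590 1801847
7 21802 36020 1765827
8 21366 36456 1729371
9 20925 36897 1692474
10 20478 37344 1655130
11 20027 37795 1617335
12 19569 38253 1579082
13 19106 38716 1540366
14 18638 39184 1501182
15 18164 39658 1461524
16 17684 40138 1421386
17 17198 40624 1380762
18 16707 41115 1339647
19 16209 41613 1298034
20 15706 42116 1255918
21 15196 42626 1213292
22 14680 43142 1170150
23 14158 43664 1126486
24 13630 44192 1082294
25 13095 44727 1037567
26 12554 45268 992299
27 12006 45816 946483
28 11452 46370 900113
29 10891 46931 853182
30 10323 47499 805683
31 9748 48074 757609
32 9167 48655 708954
33 8578 49244 659710
34 7982 49840 609870
35 7379 50443 559427
36 6769 51053 508374
37 6151 51671 456703
38 5526 52296 404407
39 4893 52929 351478
40 4252 53570 297908
41 3604 54218 243690
42 2948 54874 188816
43 2284 55538 133278

1. interest=⌊2009103·121/10000⌋=24310; principal=57822-24310=33512; balance=2009103-33512=1975591
2. interest=⌊1975591·121/10000⌋=23904; principal=57822-23904=33918; balance=1975591-33918=1941673
3. interest=⌊1941673·121/10000⌋=23494; principal=57822-23494=34328; balance=1941673-34328=1907345
4. interest=⌊1907345·121/10000⌋=23078; principal=57822-23078=34744; balance=1907345-34744=1872601
5. interest=⌊1872601·121/10000⌋=22658; principal=57822-22658=35164; balance=1872601-35164=1837437
6. interest=⌊1837437·121/10000⌋=22232; principal=57822-22232=35590; balance=1837437-35590=1801847
7. interest=⌊1801847·121/10000⌋=21802; principal=57822-21802=36020; balance=1801847-36020=1765827
8. interest=⌊1765827·121/10000⌋=21366; principal=57822-21366=36456; balance=1765827-36456=1729371
9. interest=⌊1729371·121/10000⌋=20925; principal=57822-20925=36897; balance=1729371-36897=1692474
10. interest=⌊1692474·121/10000⌋=20478; principal=57822-20478=37344; balance=1692474-37344=1655130
11. interest=⌊1655130·121/10000⌋=20027; principal=57822-20027=37795; balance=1655130-37795=1617335
12. interest=⌊1617335·121/10000⌋=19569; principal=57822-19569=38253; balance=1617335-38253=1579082
13. interest=⌊1579082·121/10000⌋=19106; principal=57822-19106=38716; balance=1579082-38716=1540366
14. interest=⌊1540366·121/10000⌋=18638; principal=57822-18638=39184; balance=1540366-39184=1501182
15. interest=⌊1501182·121/10000⌋=18164; principal=57822-18164=39658; balance=1501182-39658=1461524
16. interest=⌊1461524·121/10000⌋=17684; principal=57822-17684=40138; balance=1461524-40138=1421386
17. interest=⌊1421386·121/10000⌋=17198; principal=57822-17198=40624; balance=1421386-40624=1380762
18. interest=⌊1380762·121/10000⌋=16707; principal=57822-16707=41115; balance=1380762-41115=1339647
19. interest=⌊1339647·121/10000⌋=16209; principal=57822-16209=41613; balance=1339647-41613=1298034
20. interest=⌊1298034·121/10000⌋=15706; principal=57822-15706=42116; balance=1298034-42116=1255918
21. interest=⌊1255918·121/10000⌋=15196; principal=57822-15196=42626; balance=1255918-42626=1213292
22. interest=⌊1213292·121/10000⌋=14680; principal=57822-14680=43142; balance=1213292-43142=1170150
23. interest=⌊1170150·121/10000⌋=14158; principal=57822-14158=43664; balance=1170150-43664=1126486
24. interest=⌊1126486·121/10000⌋=13630; principal=57822-13630=44192; balance=1126486-44192=1082294
25. interest=⌊1082294·121/10000⌋=13095; principal=57822-13095=44727; balance=1082294-44727=1037567
26. interest=⌊1037567·121/10000⌋=12554; principal=57822-12554=45268; balance=1037567-45268=992299
27. interest=⌊992299·121/10000⌋=12006; principal=57822-12006=45816; balance=992299-45816=946483
28. interest=⌊946483·121/10000⌋=11452; principal=57822-11452=46370; balance=946483-46370=900113
29. interest=⌊900113·121/10000⌋=10891; principal=57822-10891=46931; balance=900113-46931=853182
30. interest=⌊853182·121/10000⌋=10323; principal=57822-10323=47499; balance=853182-47499=805683
31. interest=⌊805683·121/10000⌋=9748; principal=57822-9748=48074; balance=805683-48074=757609
32. interest=⌊757609·121/10000⌋=9167; principal=57822-9167=48655; balance=757609-48655=708954
33. interest=⌊708954·121/10000⌋=8578; principal=57822-8578=49244; balance=708954-49244=659710
34. interest=⌊659710·121/10000⌋=7982; principal=57822-7982=49840; balance=659710-49840=609870
35. interest=⌊609870·121/10000⌋=7379; principal=57822-7379=50443; balance=609870-50443=559427
36. interest=⌊559427·121/10000⌋=6769; principal=57822-6769=51053; balance=559427-51053=508374
37. interest=⌊508374·121/10000⌋=6151; principal=57822-6151=51671; balance=508374-51671=456703
38. interest=⌊456703·121/10000⌋=5526; principal=57822-5526=52296; balance=456703-52296=404407
39. interest=⌊404407·121/10000⌋=4893; principal=57822-4893=52929; balance=404407-52929=351478
40. interest=⌊351478·121/10000⌋=4252; principal=57822-4252=53570; balance=351478-53570=297908
41. interest=⌊297908·121/10000⌋=3604; principal=57822-3604=54218; balance=297908-54218=243690
42. interest=⌊243690·121/10000⌋=2948; principal=57822-2948=54874; balance=243690-54874=188816
43. interest=⌊188816·121/10000⌋=2284; principal=57822-2284=55538; balance=188816-55538=133278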